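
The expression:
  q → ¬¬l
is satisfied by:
  {l: True, q: False}
  {q: False, l: False}
  {q: True, l: True}


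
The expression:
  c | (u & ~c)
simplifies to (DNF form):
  c | u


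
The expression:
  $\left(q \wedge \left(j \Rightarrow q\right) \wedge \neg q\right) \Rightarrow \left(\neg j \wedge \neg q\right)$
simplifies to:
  $\text{True}$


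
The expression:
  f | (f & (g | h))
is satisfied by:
  {f: True}


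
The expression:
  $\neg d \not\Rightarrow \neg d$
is never true.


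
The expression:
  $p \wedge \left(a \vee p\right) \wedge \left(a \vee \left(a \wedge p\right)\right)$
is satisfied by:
  {a: True, p: True}


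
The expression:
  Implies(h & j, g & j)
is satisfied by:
  {g: True, h: False, j: False}
  {h: False, j: False, g: False}
  {j: True, g: True, h: False}
  {j: True, h: False, g: False}
  {g: True, h: True, j: False}
  {h: True, g: False, j: False}
  {j: True, h: True, g: True}


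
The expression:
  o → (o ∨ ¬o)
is always true.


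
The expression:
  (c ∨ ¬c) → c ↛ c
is never true.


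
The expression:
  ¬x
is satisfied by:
  {x: False}


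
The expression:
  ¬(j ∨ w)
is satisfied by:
  {w: False, j: False}


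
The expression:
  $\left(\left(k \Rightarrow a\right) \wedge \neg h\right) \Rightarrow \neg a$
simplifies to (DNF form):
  $h \vee \neg a$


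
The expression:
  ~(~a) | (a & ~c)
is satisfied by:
  {a: True}


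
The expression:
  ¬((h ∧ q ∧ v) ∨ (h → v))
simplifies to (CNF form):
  h ∧ ¬v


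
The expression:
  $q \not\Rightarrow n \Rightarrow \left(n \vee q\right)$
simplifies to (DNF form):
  $\text{True}$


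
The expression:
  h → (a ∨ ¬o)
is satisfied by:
  {a: True, h: False, o: False}
  {h: False, o: False, a: False}
  {a: True, o: True, h: False}
  {o: True, h: False, a: False}
  {a: True, h: True, o: False}
  {h: True, a: False, o: False}
  {a: True, o: True, h: True}


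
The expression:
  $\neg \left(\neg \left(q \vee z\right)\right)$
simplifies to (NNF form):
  $q \vee z$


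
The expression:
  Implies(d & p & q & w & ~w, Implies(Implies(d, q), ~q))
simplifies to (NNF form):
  True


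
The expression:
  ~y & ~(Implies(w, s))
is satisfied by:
  {w: True, y: False, s: False}


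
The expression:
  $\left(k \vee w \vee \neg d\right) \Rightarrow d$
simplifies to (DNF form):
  $d$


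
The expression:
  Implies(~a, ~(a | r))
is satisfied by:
  {a: True, r: False}
  {r: False, a: False}
  {r: True, a: True}


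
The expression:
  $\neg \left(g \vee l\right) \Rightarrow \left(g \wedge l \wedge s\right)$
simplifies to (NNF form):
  $g \vee l$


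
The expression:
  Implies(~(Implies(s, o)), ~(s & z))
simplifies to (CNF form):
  o | ~s | ~z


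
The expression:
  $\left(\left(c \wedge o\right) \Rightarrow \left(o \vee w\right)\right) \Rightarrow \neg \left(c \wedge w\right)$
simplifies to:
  $\neg c \vee \neg w$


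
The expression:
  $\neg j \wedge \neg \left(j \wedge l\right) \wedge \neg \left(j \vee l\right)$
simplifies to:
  $\neg j \wedge \neg l$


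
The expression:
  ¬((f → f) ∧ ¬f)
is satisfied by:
  {f: True}


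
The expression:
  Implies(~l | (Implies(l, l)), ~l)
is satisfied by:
  {l: False}


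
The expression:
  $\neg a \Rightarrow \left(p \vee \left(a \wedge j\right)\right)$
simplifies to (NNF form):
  $a \vee p$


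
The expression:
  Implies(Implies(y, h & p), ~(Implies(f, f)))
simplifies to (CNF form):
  y & (~h | ~p)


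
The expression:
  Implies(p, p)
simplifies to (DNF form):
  True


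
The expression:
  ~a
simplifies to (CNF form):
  ~a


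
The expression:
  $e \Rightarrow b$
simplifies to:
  $b \vee \neg e$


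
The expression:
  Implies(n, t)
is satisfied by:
  {t: True, n: False}
  {n: False, t: False}
  {n: True, t: True}


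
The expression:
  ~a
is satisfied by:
  {a: False}


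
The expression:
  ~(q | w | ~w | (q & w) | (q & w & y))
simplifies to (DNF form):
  False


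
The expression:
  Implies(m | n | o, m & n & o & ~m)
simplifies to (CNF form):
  ~m & ~n & ~o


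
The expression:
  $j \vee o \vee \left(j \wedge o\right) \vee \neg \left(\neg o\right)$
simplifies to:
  $j \vee o$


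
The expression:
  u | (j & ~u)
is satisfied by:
  {u: True, j: True}
  {u: True, j: False}
  {j: True, u: False}


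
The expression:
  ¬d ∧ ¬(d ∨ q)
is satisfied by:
  {q: False, d: False}


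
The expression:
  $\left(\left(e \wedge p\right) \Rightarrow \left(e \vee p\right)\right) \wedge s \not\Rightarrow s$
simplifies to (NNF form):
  $\text{False}$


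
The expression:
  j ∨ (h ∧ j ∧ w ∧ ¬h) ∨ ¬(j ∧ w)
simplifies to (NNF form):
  True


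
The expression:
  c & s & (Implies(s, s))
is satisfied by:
  {c: True, s: True}


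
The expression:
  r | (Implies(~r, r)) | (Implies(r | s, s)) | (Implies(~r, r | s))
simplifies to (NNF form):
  True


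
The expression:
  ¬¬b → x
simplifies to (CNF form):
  x ∨ ¬b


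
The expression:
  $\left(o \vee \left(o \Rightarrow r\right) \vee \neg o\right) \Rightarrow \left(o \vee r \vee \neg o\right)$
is always true.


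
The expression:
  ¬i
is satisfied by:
  {i: False}


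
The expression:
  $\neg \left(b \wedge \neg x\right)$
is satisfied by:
  {x: True, b: False}
  {b: False, x: False}
  {b: True, x: True}


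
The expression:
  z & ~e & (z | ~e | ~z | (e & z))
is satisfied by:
  {z: True, e: False}


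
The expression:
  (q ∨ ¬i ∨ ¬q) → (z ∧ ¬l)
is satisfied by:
  {z: True, l: False}


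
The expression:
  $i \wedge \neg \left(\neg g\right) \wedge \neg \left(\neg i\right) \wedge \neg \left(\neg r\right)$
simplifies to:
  $g \wedge i \wedge r$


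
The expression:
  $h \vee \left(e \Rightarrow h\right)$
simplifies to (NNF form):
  $h \vee \neg e$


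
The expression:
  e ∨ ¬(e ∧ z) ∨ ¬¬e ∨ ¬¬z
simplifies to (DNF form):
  True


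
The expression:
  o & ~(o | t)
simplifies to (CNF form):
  False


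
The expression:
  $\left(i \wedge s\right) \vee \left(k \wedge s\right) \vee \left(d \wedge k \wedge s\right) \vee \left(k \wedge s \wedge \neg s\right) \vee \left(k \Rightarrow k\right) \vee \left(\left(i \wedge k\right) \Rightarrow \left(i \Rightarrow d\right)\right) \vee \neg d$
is always true.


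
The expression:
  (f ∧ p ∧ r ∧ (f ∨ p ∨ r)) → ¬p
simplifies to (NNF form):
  ¬f ∨ ¬p ∨ ¬r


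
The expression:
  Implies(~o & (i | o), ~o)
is always true.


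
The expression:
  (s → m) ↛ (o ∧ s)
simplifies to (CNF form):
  (m ∨ ¬s) ∧ (¬o ∨ ¬s)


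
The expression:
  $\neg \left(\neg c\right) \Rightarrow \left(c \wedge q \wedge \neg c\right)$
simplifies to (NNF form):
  $\neg c$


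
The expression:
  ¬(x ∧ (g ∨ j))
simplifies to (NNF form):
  (¬g ∧ ¬j) ∨ ¬x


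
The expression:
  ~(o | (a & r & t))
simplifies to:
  ~o & (~a | ~r | ~t)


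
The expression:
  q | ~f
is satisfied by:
  {q: True, f: False}
  {f: False, q: False}
  {f: True, q: True}


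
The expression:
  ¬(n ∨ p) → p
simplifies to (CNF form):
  n ∨ p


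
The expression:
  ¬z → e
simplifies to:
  e ∨ z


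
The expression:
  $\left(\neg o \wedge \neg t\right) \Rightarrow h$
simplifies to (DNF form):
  $h \vee o \vee t$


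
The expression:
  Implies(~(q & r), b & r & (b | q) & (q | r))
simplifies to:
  r & (b | q)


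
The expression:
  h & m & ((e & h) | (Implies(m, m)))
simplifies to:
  h & m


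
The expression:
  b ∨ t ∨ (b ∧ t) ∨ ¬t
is always true.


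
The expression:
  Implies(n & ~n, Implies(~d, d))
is always true.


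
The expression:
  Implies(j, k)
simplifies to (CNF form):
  k | ~j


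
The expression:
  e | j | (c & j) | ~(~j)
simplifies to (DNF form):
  e | j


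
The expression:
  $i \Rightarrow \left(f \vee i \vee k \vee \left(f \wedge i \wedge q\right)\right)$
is always true.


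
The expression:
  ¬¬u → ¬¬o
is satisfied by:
  {o: True, u: False}
  {u: False, o: False}
  {u: True, o: True}


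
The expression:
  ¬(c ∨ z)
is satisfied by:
  {z: False, c: False}


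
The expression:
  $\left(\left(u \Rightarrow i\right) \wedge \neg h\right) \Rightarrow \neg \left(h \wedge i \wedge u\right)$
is always true.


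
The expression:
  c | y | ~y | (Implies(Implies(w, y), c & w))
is always true.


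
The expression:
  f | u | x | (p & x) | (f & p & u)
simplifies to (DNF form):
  f | u | x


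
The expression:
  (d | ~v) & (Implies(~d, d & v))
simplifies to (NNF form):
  d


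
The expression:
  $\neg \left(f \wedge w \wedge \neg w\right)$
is always true.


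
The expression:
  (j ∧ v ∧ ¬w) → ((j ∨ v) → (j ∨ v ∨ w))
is always true.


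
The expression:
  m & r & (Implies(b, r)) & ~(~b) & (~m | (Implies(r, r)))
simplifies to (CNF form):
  b & m & r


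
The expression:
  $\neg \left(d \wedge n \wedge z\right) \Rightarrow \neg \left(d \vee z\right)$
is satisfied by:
  {n: True, z: False, d: False}
  {n: False, z: False, d: False}
  {d: True, z: True, n: True}


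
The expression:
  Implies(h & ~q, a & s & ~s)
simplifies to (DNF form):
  q | ~h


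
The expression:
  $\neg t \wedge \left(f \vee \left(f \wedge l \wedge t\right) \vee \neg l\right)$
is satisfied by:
  {f: True, l: False, t: False}
  {l: False, t: False, f: False}
  {f: True, l: True, t: False}


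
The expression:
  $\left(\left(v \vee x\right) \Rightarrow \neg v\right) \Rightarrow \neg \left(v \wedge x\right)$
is always true.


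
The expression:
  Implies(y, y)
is always true.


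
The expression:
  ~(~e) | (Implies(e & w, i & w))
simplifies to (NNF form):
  True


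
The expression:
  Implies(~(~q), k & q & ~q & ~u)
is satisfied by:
  {q: False}


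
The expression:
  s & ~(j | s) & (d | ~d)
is never true.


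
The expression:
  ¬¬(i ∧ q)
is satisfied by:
  {i: True, q: True}


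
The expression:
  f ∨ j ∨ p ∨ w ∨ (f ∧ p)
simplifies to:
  f ∨ j ∨ p ∨ w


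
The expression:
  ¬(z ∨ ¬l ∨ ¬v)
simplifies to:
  l ∧ v ∧ ¬z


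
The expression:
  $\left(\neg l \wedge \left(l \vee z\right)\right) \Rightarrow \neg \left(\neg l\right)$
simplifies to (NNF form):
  $l \vee \neg z$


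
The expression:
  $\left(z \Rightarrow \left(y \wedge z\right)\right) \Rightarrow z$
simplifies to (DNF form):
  $z$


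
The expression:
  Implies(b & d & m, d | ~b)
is always true.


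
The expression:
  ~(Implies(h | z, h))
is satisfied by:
  {z: True, h: False}


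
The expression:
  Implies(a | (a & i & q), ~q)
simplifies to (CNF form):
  ~a | ~q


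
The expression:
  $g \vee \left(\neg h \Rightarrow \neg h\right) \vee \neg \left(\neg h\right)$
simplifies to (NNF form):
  $\text{True}$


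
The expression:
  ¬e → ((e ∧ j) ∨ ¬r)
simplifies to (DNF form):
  e ∨ ¬r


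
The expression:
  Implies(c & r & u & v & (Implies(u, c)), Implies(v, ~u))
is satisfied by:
  {u: False, v: False, c: False, r: False}
  {r: True, u: False, v: False, c: False}
  {c: True, u: False, v: False, r: False}
  {r: True, c: True, u: False, v: False}
  {v: True, r: False, u: False, c: False}
  {r: True, v: True, u: False, c: False}
  {c: True, v: True, r: False, u: False}
  {r: True, c: True, v: True, u: False}
  {u: True, c: False, v: False, r: False}
  {r: True, u: True, c: False, v: False}
  {c: True, u: True, r: False, v: False}
  {r: True, c: True, u: True, v: False}
  {v: True, u: True, c: False, r: False}
  {r: True, v: True, u: True, c: False}
  {c: True, v: True, u: True, r: False}


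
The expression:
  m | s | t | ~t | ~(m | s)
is always true.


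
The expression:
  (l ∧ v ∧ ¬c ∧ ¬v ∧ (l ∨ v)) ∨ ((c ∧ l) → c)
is always true.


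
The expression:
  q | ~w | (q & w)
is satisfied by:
  {q: True, w: False}
  {w: False, q: False}
  {w: True, q: True}


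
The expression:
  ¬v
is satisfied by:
  {v: False}


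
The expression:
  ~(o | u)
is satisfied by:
  {u: False, o: False}


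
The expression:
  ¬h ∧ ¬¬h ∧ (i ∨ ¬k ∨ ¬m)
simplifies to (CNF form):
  False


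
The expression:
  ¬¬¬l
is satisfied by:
  {l: False}


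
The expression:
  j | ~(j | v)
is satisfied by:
  {j: True, v: False}
  {v: False, j: False}
  {v: True, j: True}


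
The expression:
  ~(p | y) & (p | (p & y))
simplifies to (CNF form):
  False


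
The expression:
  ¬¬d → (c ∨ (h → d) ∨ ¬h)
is always true.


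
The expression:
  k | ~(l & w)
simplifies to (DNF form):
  k | ~l | ~w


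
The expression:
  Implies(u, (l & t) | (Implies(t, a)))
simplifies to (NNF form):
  a | l | ~t | ~u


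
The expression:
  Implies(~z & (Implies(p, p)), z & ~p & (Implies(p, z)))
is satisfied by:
  {z: True}


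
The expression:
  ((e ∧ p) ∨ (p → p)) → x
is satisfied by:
  {x: True}


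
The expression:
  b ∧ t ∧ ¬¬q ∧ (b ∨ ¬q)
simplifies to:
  b ∧ q ∧ t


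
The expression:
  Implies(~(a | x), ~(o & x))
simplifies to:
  True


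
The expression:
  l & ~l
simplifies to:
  False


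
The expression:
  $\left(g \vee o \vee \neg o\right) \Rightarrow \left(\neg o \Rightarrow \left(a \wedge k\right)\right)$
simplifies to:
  $o \vee \left(a \wedge k\right)$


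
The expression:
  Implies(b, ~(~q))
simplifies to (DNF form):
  q | ~b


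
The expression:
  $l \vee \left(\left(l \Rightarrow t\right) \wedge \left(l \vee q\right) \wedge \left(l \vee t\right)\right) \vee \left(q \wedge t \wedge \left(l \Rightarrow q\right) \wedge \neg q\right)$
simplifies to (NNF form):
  $l \vee \left(q \wedge t\right)$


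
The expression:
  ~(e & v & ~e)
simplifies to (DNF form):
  True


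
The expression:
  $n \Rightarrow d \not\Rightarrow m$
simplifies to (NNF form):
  $\left(d \wedge \neg m\right) \vee \neg n$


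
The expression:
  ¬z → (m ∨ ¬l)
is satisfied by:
  {z: True, m: True, l: False}
  {z: True, l: False, m: False}
  {m: True, l: False, z: False}
  {m: False, l: False, z: False}
  {z: True, m: True, l: True}
  {z: True, l: True, m: False}
  {m: True, l: True, z: False}


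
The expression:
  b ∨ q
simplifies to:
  b ∨ q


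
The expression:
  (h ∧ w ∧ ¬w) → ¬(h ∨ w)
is always true.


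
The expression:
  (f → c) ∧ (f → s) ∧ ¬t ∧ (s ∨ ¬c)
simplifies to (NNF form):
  ¬t ∧ (c ∨ ¬f) ∧ (s ∨ ¬c)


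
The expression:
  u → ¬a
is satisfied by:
  {u: False, a: False}
  {a: True, u: False}
  {u: True, a: False}


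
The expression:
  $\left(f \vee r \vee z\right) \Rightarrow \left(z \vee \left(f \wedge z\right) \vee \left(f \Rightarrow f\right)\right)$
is always true.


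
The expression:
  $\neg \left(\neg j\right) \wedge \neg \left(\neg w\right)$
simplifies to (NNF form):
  $j \wedge w$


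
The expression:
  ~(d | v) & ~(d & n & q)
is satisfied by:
  {d: False, v: False}


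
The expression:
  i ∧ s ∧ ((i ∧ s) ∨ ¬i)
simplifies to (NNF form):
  i ∧ s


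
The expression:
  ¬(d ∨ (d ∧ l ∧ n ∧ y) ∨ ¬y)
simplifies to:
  y ∧ ¬d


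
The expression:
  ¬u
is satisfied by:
  {u: False}


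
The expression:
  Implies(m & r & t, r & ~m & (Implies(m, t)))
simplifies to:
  ~m | ~r | ~t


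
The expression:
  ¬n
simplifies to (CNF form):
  ¬n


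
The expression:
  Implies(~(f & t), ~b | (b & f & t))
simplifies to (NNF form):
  ~b | (f & t)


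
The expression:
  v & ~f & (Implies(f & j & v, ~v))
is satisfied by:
  {v: True, f: False}


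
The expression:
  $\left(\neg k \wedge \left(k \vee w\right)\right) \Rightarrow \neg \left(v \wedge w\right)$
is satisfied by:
  {k: True, w: False, v: False}
  {w: False, v: False, k: False}
  {k: True, v: True, w: False}
  {v: True, w: False, k: False}
  {k: True, w: True, v: False}
  {w: True, k: False, v: False}
  {k: True, v: True, w: True}


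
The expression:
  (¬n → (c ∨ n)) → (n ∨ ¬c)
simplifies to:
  n ∨ ¬c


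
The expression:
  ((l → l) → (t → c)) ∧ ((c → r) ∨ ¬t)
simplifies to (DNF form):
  (c ∧ r) ∨ ¬t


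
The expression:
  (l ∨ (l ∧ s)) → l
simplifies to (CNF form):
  True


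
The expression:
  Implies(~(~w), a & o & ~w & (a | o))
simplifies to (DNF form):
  ~w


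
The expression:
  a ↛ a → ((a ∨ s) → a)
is always true.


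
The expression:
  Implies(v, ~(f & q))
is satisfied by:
  {v: False, q: False, f: False}
  {f: True, v: False, q: False}
  {q: True, v: False, f: False}
  {f: True, q: True, v: False}
  {v: True, f: False, q: False}
  {f: True, v: True, q: False}
  {q: True, v: True, f: False}


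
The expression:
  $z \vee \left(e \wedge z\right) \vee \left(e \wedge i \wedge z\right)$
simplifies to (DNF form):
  $z$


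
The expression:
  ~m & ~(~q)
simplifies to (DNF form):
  q & ~m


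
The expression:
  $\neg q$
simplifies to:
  $\neg q$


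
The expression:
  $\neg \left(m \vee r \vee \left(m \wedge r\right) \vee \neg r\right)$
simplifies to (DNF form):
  $\text{False}$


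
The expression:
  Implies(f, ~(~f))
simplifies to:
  True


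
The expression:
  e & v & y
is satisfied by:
  {e: True, y: True, v: True}


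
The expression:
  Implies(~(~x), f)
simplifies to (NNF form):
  f | ~x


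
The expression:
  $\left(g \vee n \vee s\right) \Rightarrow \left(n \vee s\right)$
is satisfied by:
  {n: True, s: True, g: False}
  {n: True, g: False, s: False}
  {s: True, g: False, n: False}
  {s: False, g: False, n: False}
  {n: True, s: True, g: True}
  {n: True, g: True, s: False}
  {s: True, g: True, n: False}


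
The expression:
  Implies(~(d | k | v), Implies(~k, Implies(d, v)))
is always true.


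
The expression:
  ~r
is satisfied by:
  {r: False}


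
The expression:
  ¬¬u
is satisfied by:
  {u: True}


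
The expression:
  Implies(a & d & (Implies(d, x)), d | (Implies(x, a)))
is always true.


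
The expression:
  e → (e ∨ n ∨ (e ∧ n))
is always true.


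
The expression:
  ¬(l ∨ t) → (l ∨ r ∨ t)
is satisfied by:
  {r: True, t: True, l: True}
  {r: True, t: True, l: False}
  {r: True, l: True, t: False}
  {r: True, l: False, t: False}
  {t: True, l: True, r: False}
  {t: True, l: False, r: False}
  {l: True, t: False, r: False}


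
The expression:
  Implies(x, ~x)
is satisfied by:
  {x: False}


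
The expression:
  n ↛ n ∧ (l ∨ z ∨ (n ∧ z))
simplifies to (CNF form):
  False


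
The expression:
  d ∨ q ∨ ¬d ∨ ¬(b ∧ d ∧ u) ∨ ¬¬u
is always true.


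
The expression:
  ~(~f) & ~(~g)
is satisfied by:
  {g: True, f: True}


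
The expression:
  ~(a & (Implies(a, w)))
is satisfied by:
  {w: False, a: False}
  {a: True, w: False}
  {w: True, a: False}


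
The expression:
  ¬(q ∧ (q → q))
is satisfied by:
  {q: False}


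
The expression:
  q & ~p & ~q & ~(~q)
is never true.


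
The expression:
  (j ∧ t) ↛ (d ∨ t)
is never true.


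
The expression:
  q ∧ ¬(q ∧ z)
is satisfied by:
  {q: True, z: False}


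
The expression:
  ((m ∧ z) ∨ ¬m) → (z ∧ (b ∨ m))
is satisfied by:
  {b: True, m: True, z: True}
  {b: True, m: True, z: False}
  {m: True, z: True, b: False}
  {m: True, z: False, b: False}
  {b: True, z: True, m: False}


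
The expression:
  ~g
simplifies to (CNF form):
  ~g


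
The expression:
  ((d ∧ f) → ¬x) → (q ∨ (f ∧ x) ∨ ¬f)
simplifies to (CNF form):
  q ∨ x ∨ ¬f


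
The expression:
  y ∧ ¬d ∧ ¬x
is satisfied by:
  {y: True, x: False, d: False}


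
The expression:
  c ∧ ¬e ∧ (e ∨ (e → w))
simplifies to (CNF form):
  c ∧ ¬e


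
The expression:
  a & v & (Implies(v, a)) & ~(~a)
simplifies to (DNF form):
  a & v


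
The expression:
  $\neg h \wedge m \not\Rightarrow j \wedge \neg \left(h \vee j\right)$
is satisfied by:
  {m: True, j: False, h: False}


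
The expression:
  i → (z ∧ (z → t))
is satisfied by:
  {t: True, z: True, i: False}
  {t: True, z: False, i: False}
  {z: True, t: False, i: False}
  {t: False, z: False, i: False}
  {i: True, t: True, z: True}


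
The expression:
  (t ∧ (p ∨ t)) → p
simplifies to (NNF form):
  p ∨ ¬t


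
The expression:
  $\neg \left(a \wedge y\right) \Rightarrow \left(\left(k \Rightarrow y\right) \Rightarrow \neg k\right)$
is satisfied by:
  {a: True, k: False, y: False}
  {k: False, y: False, a: False}
  {a: True, y: True, k: False}
  {y: True, k: False, a: False}
  {a: True, k: True, y: False}
  {k: True, a: False, y: False}
  {a: True, y: True, k: True}


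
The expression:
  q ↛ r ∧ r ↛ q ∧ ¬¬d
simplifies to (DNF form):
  False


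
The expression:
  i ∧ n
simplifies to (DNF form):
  i ∧ n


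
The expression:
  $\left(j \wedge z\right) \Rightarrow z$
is always true.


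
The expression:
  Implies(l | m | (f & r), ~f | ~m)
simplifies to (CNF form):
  ~f | ~m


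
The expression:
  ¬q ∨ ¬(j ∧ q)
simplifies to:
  ¬j ∨ ¬q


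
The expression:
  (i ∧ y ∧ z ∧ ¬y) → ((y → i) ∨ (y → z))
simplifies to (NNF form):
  True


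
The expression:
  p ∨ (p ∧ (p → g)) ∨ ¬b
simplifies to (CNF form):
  p ∨ ¬b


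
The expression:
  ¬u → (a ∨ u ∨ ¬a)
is always true.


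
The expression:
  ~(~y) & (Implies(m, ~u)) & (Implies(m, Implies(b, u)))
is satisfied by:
  {y: True, b: False, m: False, u: False}
  {u: True, y: True, b: False, m: False}
  {b: True, y: True, u: False, m: False}
  {u: True, b: True, y: True, m: False}
  {m: True, y: True, u: False, b: False}


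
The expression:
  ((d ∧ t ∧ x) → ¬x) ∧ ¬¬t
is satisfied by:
  {t: True, d: False, x: False}
  {t: True, x: True, d: False}
  {t: True, d: True, x: False}


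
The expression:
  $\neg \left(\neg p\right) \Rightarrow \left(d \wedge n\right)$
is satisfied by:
  {n: True, d: True, p: False}
  {n: True, d: False, p: False}
  {d: True, n: False, p: False}
  {n: False, d: False, p: False}
  {n: True, p: True, d: True}


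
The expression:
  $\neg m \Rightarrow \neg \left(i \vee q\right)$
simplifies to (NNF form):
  $m \vee \left(\neg i \wedge \neg q\right)$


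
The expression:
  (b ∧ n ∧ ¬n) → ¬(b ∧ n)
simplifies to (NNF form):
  True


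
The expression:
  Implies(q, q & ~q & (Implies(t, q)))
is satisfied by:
  {q: False}


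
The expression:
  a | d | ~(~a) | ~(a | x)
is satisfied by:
  {a: True, d: True, x: False}
  {a: True, x: False, d: False}
  {d: True, x: False, a: False}
  {d: False, x: False, a: False}
  {a: True, d: True, x: True}
  {a: True, x: True, d: False}
  {d: True, x: True, a: False}


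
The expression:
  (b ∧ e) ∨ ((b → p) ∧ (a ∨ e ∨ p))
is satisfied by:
  {e: True, p: True, a: True, b: False}
  {e: True, p: True, a: False, b: False}
  {b: True, e: True, p: True, a: True}
  {b: True, e: True, p: True, a: False}
  {e: True, a: True, p: False, b: False}
  {e: True, a: False, p: False, b: False}
  {e: True, b: True, a: True, p: False}
  {e: True, b: True, a: False, p: False}
  {p: True, a: True, e: False, b: False}
  {p: True, e: False, a: False, b: False}
  {b: True, p: True, a: True, e: False}
  {b: True, p: True, e: False, a: False}
  {a: True, e: False, p: False, b: False}


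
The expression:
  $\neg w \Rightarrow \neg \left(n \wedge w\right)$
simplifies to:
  $\text{True}$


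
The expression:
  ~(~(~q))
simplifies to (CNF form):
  ~q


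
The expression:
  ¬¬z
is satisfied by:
  {z: True}


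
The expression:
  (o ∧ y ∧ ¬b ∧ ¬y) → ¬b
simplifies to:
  True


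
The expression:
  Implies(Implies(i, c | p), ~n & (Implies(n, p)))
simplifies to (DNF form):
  ~n | (i & ~c & ~p)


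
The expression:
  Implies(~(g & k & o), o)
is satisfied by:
  {o: True}


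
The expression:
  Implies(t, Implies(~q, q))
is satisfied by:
  {q: True, t: False}
  {t: False, q: False}
  {t: True, q: True}


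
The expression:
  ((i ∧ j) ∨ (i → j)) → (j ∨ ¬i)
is always true.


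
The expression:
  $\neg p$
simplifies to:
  $\neg p$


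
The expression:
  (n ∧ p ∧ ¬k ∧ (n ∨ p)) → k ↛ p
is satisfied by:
  {k: True, p: False, n: False}
  {p: False, n: False, k: False}
  {n: True, k: True, p: False}
  {n: True, p: False, k: False}
  {k: True, p: True, n: False}
  {p: True, k: False, n: False}
  {n: True, p: True, k: True}


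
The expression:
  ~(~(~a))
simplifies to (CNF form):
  ~a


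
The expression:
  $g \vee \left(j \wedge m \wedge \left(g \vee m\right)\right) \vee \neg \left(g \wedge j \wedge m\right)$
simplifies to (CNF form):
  $\text{True}$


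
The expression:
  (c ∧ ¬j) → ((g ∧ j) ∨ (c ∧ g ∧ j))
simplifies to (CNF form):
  j ∨ ¬c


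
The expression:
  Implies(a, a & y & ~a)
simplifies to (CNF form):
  ~a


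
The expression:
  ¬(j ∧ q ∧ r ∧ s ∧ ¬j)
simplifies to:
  True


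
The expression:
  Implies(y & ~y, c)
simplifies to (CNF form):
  True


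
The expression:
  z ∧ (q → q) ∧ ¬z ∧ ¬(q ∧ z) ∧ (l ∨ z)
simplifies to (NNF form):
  False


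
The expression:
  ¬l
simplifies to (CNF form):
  ¬l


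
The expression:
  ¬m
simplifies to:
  ¬m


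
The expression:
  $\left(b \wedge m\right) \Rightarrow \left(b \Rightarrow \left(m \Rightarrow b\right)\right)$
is always true.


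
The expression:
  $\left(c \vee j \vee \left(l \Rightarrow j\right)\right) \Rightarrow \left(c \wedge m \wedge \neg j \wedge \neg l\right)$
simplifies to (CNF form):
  $\neg j \wedge \left(c \vee l\right) \wedge \left(l \vee m\right) \wedge \left(\neg c \vee \neg l\right)$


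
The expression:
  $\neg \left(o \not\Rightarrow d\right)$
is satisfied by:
  {d: True, o: False}
  {o: False, d: False}
  {o: True, d: True}


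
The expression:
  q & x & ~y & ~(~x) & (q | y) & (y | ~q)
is never true.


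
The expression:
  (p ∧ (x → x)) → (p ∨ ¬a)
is always true.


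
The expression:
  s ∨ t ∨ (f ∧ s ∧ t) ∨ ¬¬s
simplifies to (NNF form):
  s ∨ t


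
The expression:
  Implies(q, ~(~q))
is always true.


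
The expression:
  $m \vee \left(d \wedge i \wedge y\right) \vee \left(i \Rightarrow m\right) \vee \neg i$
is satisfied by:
  {y: True, m: True, d: True, i: False}
  {y: True, m: True, d: False, i: False}
  {m: True, d: True, i: False, y: False}
  {m: True, d: False, i: False, y: False}
  {y: True, d: True, i: False, m: False}
  {y: True, d: False, i: False, m: False}
  {d: True, y: False, i: False, m: False}
  {d: False, y: False, i: False, m: False}
  {y: True, m: True, i: True, d: True}
  {y: True, m: True, i: True, d: False}
  {m: True, i: True, d: True, y: False}
  {m: True, i: True, d: False, y: False}
  {y: True, i: True, d: True, m: False}


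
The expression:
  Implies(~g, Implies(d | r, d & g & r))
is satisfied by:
  {g: True, d: False, r: False}
  {r: True, g: True, d: False}
  {g: True, d: True, r: False}
  {r: True, g: True, d: True}
  {r: False, d: False, g: False}


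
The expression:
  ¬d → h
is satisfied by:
  {d: True, h: True}
  {d: True, h: False}
  {h: True, d: False}


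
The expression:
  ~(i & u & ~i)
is always true.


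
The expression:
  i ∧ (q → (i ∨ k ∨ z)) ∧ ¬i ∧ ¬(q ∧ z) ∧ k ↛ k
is never true.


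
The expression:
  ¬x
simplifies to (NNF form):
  ¬x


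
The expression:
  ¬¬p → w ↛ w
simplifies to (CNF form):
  ¬p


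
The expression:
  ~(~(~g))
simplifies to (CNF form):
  ~g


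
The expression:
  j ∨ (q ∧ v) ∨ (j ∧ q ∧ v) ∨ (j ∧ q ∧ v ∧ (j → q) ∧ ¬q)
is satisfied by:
  {q: True, j: True, v: True}
  {q: True, j: True, v: False}
  {j: True, v: True, q: False}
  {j: True, v: False, q: False}
  {q: True, v: True, j: False}


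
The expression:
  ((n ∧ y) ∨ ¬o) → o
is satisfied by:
  {o: True}


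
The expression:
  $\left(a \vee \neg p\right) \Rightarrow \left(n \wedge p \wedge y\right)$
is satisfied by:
  {p: True, y: True, n: True, a: False}
  {p: True, y: True, n: False, a: False}
  {p: True, n: True, a: False, y: False}
  {p: True, n: False, a: False, y: False}
  {p: True, y: True, a: True, n: True}


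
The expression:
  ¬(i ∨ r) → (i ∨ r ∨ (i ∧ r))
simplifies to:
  i ∨ r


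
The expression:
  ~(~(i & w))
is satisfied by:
  {i: True, w: True}


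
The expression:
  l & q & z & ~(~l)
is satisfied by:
  {z: True, q: True, l: True}


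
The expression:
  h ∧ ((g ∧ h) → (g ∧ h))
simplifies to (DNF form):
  h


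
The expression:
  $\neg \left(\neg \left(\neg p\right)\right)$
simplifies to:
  $\neg p$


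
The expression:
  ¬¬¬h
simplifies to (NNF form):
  ¬h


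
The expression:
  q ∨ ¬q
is always true.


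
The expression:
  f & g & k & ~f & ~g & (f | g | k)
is never true.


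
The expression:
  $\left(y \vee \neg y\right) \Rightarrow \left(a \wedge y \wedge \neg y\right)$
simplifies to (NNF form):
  $\text{False}$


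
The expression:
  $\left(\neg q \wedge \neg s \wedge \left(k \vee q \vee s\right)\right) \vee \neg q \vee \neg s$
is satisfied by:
  {s: False, q: False}
  {q: True, s: False}
  {s: True, q: False}


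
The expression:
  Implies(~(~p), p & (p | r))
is always true.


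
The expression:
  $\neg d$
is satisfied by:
  {d: False}


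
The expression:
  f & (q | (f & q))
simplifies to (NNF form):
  f & q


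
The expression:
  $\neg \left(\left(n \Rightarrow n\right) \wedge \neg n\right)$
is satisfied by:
  {n: True}


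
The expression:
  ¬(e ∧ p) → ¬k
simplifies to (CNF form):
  (e ∨ ¬k) ∧ (p ∨ ¬k)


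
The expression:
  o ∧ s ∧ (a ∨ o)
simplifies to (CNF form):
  o ∧ s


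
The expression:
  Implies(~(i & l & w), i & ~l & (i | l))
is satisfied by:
  {i: True, w: True, l: False}
  {i: True, l: False, w: False}
  {i: True, w: True, l: True}


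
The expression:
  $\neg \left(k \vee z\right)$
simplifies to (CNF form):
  $\neg k \wedge \neg z$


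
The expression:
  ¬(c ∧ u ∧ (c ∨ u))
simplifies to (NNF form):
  ¬c ∨ ¬u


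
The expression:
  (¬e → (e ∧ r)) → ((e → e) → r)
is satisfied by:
  {r: True, e: False}
  {e: False, r: False}
  {e: True, r: True}


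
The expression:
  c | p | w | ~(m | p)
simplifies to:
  c | p | w | ~m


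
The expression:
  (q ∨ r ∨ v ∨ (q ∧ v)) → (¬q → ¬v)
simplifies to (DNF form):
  q ∨ ¬v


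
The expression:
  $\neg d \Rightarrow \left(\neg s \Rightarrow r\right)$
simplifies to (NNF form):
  $d \vee r \vee s$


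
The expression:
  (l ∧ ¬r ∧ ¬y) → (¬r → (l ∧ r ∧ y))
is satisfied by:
  {r: True, y: True, l: False}
  {r: True, l: False, y: False}
  {y: True, l: False, r: False}
  {y: False, l: False, r: False}
  {r: True, y: True, l: True}
  {r: True, l: True, y: False}
  {y: True, l: True, r: False}


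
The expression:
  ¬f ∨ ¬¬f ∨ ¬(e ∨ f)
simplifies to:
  True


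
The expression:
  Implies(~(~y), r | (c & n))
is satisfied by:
  {r: True, n: True, c: True, y: False}
  {r: True, n: True, c: False, y: False}
  {r: True, c: True, y: False, n: False}
  {r: True, c: False, y: False, n: False}
  {n: True, c: True, y: False, r: False}
  {n: True, c: False, y: False, r: False}
  {c: True, n: False, y: False, r: False}
  {c: False, n: False, y: False, r: False}
  {r: True, n: True, y: True, c: True}
  {r: True, n: True, y: True, c: False}
  {r: True, y: True, c: True, n: False}
  {r: True, y: True, c: False, n: False}
  {n: True, y: True, c: True, r: False}


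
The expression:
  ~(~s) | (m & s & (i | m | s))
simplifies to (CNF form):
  s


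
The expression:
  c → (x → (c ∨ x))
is always true.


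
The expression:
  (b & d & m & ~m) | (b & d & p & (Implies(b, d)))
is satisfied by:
  {p: True, b: True, d: True}


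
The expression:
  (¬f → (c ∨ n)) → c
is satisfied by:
  {c: True, n: False, f: False}
  {f: True, c: True, n: False}
  {c: True, n: True, f: False}
  {f: True, c: True, n: True}
  {f: False, n: False, c: False}


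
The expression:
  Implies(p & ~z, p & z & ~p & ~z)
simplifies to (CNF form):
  z | ~p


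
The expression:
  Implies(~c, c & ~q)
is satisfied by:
  {c: True}


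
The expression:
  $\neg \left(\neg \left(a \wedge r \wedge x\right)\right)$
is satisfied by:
  {r: True, a: True, x: True}


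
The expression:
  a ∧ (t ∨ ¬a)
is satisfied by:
  {t: True, a: True}


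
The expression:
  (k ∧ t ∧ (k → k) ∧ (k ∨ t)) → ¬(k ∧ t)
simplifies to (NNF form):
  ¬k ∨ ¬t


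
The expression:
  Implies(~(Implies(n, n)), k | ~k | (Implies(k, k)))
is always true.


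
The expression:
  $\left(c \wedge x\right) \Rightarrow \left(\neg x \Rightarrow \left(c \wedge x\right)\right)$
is always true.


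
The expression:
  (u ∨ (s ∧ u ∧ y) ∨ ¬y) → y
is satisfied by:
  {y: True}


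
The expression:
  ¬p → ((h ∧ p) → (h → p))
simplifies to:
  True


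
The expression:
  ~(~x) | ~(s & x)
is always true.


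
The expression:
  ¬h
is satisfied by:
  {h: False}


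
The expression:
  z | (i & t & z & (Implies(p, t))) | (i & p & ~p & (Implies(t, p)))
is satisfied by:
  {z: True}


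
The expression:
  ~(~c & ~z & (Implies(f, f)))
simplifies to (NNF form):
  c | z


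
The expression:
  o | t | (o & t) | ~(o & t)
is always true.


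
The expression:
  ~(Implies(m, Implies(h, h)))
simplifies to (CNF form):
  False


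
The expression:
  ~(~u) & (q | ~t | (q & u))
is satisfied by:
  {u: True, q: True, t: False}
  {u: True, t: False, q: False}
  {u: True, q: True, t: True}


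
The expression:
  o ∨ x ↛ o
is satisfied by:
  {x: True, o: True}
  {x: True, o: False}
  {o: True, x: False}


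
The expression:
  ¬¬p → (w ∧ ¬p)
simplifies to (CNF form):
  ¬p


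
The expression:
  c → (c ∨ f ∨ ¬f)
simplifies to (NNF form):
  True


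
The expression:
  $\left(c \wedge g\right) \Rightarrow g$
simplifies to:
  $\text{True}$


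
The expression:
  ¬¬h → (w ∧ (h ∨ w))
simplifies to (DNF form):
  w ∨ ¬h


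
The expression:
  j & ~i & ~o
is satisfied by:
  {j: True, i: False, o: False}


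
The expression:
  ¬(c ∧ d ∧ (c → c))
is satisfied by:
  {c: False, d: False}
  {d: True, c: False}
  {c: True, d: False}


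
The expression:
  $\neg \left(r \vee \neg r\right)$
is never true.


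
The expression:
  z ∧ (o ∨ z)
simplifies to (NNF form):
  z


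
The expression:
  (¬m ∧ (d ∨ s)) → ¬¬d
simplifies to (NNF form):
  d ∨ m ∨ ¬s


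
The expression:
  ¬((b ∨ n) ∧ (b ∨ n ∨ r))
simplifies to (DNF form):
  ¬b ∧ ¬n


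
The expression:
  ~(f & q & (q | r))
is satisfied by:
  {q: False, f: False}
  {f: True, q: False}
  {q: True, f: False}


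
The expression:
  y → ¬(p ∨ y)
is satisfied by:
  {y: False}


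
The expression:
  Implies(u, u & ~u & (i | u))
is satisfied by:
  {u: False}


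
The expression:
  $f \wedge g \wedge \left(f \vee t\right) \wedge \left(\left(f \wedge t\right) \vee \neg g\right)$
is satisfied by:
  {t: True, g: True, f: True}


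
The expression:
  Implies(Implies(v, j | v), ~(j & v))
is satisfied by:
  {v: False, j: False}
  {j: True, v: False}
  {v: True, j: False}


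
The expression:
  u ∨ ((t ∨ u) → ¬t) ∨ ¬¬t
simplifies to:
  True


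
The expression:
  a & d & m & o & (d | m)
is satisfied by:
  {a: True, m: True, d: True, o: True}


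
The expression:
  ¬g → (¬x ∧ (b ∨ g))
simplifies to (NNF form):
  g ∨ (b ∧ ¬x)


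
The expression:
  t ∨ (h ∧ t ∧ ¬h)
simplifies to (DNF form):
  t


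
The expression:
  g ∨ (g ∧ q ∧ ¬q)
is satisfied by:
  {g: True}


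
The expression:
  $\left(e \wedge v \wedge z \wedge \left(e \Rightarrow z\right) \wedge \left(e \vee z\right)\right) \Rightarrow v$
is always true.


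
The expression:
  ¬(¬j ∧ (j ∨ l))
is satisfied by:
  {j: True, l: False}
  {l: False, j: False}
  {l: True, j: True}


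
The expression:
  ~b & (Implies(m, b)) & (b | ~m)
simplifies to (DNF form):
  ~b & ~m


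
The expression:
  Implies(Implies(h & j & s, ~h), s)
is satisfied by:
  {s: True}


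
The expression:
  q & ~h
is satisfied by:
  {q: True, h: False}


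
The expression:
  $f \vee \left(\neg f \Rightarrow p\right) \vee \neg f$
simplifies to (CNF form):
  $\text{True}$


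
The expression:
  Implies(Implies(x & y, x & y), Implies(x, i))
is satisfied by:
  {i: True, x: False}
  {x: False, i: False}
  {x: True, i: True}


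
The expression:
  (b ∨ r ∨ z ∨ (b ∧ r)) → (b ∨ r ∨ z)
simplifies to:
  True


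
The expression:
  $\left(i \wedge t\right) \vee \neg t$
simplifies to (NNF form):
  $i \vee \neg t$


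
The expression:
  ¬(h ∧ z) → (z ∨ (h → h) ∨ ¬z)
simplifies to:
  True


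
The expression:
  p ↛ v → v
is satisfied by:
  {v: True, p: False}
  {p: False, v: False}
  {p: True, v: True}


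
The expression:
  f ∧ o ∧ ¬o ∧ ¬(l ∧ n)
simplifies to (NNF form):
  False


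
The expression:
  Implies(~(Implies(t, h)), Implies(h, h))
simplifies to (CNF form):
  True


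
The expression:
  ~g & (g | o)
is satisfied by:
  {o: True, g: False}


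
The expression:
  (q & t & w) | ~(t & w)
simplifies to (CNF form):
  q | ~t | ~w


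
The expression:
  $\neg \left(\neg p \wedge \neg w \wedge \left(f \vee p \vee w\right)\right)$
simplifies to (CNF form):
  $p \vee w \vee \neg f$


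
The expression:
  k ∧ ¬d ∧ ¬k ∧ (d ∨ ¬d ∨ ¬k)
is never true.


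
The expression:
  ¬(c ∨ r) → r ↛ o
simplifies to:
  c ∨ r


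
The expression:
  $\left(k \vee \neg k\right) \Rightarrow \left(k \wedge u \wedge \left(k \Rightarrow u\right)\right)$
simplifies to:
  $k \wedge u$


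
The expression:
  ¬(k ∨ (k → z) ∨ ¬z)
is never true.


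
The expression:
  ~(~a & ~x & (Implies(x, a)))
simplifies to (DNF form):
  a | x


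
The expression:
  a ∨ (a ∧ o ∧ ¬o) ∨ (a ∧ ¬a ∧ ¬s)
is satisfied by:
  {a: True}


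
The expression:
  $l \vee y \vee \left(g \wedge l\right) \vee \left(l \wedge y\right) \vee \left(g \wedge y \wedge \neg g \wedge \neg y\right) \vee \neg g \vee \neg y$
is always true.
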